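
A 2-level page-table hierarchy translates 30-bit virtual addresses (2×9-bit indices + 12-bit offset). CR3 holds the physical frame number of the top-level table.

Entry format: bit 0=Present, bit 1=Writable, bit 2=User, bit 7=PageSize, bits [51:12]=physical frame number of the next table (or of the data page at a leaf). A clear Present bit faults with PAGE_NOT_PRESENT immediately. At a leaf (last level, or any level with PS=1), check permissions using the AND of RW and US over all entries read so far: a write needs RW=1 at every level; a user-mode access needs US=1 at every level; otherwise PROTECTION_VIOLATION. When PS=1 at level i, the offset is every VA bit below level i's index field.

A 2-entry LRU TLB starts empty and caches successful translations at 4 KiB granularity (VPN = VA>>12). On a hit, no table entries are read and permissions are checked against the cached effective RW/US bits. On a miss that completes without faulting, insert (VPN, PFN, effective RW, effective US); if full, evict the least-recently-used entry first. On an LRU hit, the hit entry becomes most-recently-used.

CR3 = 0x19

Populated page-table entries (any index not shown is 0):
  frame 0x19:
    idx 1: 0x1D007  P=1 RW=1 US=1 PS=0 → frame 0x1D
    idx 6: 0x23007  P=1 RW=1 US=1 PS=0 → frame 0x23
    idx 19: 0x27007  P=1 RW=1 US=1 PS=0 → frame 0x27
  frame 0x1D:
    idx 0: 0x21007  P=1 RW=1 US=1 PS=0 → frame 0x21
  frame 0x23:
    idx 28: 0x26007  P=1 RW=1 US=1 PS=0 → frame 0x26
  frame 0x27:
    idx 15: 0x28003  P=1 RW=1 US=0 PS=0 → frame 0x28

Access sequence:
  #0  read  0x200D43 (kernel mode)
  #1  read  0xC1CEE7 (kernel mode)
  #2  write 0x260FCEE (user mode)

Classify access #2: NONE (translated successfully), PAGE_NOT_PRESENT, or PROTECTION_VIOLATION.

Walk each access:
#0 VA=0x200D43 (r,kernel):
  L0: frame=0x19 idx=1 entry=0x1D007 [P=1 RW=1 US=1 PS=0]
  L1: frame=0x1D idx=0 entry=0x21007 [P=1 RW=1 US=1 PS=0]
  → PA=0x21D43  (2 entries read)
#1 VA=0xC1CEE7 (r,kernel):
  L0: frame=0x19 idx=6 entry=0x23007 [P=1 RW=1 US=1 PS=0]
  L1: frame=0x23 idx=28 entry=0x26007 [P=1 RW=1 US=1 PS=0]
  → PA=0x26EE7  (2 entries read)
#2 VA=0x260FCEE (w,user):
  L0: frame=0x19 idx=19 entry=0x27007 [P=1 RW=1 US=1 PS=0]
  L1: frame=0x27 idx=15 entry=0x28003 [P=1 RW=1 US=0 PS=0]
  ✗ PROTECTION_VIOLATION  [2 reads]

Access #2 fault: PROTECTION_VIOLATION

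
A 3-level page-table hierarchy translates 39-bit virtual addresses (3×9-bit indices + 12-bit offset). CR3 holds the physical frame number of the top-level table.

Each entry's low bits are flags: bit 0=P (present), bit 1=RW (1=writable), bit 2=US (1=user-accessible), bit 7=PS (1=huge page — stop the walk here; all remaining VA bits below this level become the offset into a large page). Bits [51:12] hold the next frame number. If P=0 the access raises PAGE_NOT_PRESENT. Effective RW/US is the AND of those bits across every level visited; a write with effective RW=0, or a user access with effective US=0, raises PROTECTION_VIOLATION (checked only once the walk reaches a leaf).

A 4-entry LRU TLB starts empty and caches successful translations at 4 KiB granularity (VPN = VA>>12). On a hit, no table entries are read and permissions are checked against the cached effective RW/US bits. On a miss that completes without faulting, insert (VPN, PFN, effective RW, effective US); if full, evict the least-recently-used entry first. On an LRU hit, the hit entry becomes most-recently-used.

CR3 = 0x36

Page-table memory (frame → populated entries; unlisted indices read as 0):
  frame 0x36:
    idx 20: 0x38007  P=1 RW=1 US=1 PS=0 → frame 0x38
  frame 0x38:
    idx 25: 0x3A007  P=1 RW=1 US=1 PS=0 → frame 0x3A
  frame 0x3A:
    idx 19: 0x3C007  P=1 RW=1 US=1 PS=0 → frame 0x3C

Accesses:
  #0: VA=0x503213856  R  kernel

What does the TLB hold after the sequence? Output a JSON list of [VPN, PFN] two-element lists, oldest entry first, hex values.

Walk each access:
#0 VA=0x503213856 (r,kernel):
  L0: frame=0x36 idx=20 entry=0x38007 [P=1 RW=1 US=1 PS=0]
  L1: frame=0x38 idx=25 entry=0x3A007 [P=1 RW=1 US=1 PS=0]
  L2: frame=0x3A idx=19 entry=0x3C007 [P=1 RW=1 US=1 PS=0]
  ✓ 0x3C856  — 3 lookups

TLB: [["0x503213", "0x3C"]]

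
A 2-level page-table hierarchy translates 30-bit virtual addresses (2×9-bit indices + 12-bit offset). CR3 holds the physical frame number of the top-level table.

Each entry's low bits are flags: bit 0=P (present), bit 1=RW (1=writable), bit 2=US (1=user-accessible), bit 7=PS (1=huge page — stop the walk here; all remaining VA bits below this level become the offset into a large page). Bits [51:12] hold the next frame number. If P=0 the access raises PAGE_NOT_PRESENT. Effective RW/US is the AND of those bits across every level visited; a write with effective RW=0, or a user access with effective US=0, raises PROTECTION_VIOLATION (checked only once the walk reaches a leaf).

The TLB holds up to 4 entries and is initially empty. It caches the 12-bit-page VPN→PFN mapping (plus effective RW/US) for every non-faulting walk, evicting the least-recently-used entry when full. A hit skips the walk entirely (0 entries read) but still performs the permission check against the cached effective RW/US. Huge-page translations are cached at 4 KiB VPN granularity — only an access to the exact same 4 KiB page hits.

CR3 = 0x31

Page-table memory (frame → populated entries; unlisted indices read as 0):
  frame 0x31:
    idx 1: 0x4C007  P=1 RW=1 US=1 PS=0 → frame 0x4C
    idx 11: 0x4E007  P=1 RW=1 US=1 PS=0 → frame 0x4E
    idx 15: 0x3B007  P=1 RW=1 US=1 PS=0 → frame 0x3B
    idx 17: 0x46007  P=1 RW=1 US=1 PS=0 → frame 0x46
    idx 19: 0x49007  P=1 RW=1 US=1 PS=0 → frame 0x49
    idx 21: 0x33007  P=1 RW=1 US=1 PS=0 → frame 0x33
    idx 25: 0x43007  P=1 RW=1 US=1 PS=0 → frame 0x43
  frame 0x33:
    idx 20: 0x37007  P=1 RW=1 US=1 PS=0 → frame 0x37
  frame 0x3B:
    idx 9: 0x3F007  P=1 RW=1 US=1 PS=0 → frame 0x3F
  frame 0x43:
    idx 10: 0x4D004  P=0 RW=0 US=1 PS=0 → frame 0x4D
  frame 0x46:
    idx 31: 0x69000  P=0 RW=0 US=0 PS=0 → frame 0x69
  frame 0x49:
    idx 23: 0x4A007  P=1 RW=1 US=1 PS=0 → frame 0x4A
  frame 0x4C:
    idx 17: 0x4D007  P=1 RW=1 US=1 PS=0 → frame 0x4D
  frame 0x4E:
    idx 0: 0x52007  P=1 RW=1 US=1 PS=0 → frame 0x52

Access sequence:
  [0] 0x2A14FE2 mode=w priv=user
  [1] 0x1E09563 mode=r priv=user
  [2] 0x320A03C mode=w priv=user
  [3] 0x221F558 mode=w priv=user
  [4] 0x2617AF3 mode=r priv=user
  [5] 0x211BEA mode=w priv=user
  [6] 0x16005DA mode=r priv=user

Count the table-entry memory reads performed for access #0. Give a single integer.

Walk each access:
#0 VA=0x2A14FE2 (w,user):
  L0: frame=0x31 idx=21 entry=0x33007 [P=1 RW=1 US=1 PS=0]
  L1: frame=0x33 idx=20 entry=0x37007 [P=1 RW=1 US=1 PS=0]
  → PA=0x37FE2  (2 entries read)
#1 VA=0x1E09563 (r,user):
  L0: frame=0x31 idx=15 entry=0x3B007 [P=1 RW=1 US=1 PS=0]
  L1: frame=0x3B idx=9 entry=0x3F007 [P=1 RW=1 US=1 PS=0]
  → PA=0x3F563  (2 entries read)
#2 VA=0x320A03C (w,user):
  L0: frame=0x31 idx=25 entry=0x43007 [P=1 RW=1 US=1 PS=0]
  L1: frame=0x43 idx=10 entry=0x4D004 [P=0 RW=0 US=1 PS=0]
  ⇒ fault: PAGE_NOT_PRESENT  — 2 lookups
#3 VA=0x221F558 (w,user):
  L0: frame=0x31 idx=17 entry=0x46007 [P=1 RW=1 US=1 PS=0]
  L1: frame=0x46 idx=31 entry=0x69000 [P=0 RW=0 US=0 PS=0]
  ⇒ fault: PAGE_NOT_PRESENT  — 2 lookups
#4 VA=0x2617AF3 (r,user):
  L0: frame=0x31 idx=19 entry=0x49007 [P=1 RW=1 US=1 PS=0]
  L1: frame=0x49 idx=23 entry=0x4A007 [P=1 RW=1 US=1 PS=0]
  → PA=0x4AAF3  (2 entries read)
#5 VA=0x211BEA (w,user):
  L0: frame=0x31 idx=1 entry=0x4C007 [P=1 RW=1 US=1 PS=0]
  L1: frame=0x4C idx=17 entry=0x4D007 [P=1 RW=1 US=1 PS=0]
  → PA=0x4DBEA  (2 entries read)
#6 VA=0x16005DA (r,user):
  L0: frame=0x31 idx=11 entry=0x4E007 [P=1 RW=1 US=1 PS=0]
  L1: frame=0x4E idx=0 entry=0x52007 [P=1 RW=1 US=1 PS=0]
  → PA=0x525DA  (2 entries read)

Entries read for #0: 2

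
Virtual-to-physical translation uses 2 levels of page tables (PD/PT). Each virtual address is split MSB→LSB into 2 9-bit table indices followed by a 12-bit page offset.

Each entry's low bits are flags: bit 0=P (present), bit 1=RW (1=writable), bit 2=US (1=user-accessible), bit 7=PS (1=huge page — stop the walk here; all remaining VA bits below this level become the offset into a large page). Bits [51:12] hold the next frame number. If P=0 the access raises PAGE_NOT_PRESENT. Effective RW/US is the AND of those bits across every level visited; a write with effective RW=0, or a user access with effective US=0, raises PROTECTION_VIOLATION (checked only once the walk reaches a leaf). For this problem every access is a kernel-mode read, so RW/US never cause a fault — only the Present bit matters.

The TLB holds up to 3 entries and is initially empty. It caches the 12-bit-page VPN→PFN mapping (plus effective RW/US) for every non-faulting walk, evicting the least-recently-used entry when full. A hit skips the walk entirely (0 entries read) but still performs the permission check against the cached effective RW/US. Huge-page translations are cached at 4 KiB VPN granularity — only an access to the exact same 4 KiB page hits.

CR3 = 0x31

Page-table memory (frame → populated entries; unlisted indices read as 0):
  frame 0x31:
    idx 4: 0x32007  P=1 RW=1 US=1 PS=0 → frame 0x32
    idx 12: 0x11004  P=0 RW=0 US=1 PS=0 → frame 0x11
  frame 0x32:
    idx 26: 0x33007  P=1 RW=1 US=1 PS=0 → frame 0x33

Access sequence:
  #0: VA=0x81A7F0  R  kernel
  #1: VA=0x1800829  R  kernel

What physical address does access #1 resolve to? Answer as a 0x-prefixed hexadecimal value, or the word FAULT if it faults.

Per-access translation:
#0 VA=0x81A7F0 (r,kernel):
  [0] read 0x31 idx=4: raw=0x32007 flags P=1 W=1 U=1 S=0
  [1] read 0x32 idx=26: raw=0x33007 flags P=1 W=1 U=1 S=0
  ⇒ phys 0x337F0  [2 reads]
#1 VA=0x1800829 (r,kernel):
  [0] read 0x31 idx=12: raw=0x11004 flags P=0 W=0 U=1 S=0
  → PAGE_NOT_PRESENT  (1 entries read)

Access #1 PA: FAULT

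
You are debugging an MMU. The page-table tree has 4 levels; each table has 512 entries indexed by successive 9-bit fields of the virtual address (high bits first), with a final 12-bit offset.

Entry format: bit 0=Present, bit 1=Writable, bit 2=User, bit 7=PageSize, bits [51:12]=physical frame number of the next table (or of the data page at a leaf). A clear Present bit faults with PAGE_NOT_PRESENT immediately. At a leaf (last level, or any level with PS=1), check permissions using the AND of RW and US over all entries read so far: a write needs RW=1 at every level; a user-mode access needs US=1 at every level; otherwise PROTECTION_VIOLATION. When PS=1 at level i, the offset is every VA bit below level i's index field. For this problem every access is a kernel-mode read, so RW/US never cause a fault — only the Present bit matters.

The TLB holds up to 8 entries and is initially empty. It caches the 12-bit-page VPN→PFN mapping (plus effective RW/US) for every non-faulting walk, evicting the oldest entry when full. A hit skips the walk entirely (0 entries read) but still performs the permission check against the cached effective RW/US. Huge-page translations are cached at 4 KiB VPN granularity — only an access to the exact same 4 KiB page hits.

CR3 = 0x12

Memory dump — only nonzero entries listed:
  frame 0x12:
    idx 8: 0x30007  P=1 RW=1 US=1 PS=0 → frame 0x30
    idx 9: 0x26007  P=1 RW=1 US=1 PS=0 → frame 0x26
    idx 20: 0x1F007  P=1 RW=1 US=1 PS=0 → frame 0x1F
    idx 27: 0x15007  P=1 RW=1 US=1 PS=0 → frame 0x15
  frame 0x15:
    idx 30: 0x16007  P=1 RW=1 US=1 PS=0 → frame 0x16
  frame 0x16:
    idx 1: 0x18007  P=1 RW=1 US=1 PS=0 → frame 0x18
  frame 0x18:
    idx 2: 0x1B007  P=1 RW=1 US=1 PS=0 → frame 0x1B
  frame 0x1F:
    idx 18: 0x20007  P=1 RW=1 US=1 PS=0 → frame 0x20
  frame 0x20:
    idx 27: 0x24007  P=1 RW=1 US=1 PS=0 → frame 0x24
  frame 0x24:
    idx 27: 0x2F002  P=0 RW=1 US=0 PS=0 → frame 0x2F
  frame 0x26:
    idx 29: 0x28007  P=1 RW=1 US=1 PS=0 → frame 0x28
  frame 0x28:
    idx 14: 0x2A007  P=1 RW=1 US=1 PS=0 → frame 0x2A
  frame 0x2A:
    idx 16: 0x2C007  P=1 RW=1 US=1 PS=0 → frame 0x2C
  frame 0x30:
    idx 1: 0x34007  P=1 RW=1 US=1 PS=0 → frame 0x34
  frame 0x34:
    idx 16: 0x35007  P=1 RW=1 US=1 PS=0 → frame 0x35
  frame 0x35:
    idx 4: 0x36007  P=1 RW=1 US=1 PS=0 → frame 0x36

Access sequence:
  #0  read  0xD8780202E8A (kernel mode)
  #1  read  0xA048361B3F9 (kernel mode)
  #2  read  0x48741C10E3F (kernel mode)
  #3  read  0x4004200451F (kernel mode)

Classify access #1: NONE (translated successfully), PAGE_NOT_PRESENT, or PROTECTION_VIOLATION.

Trace:
#0 VA=0xD8780202E8A (r,kernel):
  lvl0: tbl 0x12, slot 27 ⇒ 0x15007 (P1/RW1/US1/PS0)
  lvl1: tbl 0x15, slot 30 ⇒ 0x16007 (P1/RW1/US1/PS0)
  lvl2: tbl 0x16, slot 1 ⇒ 0x18007 (P1/RW1/US1/PS0)
  lvl3: tbl 0x18, slot 2 ⇒ 0x1B007 (P1/RW1/US1/PS0)
  ⇒ phys 0x1BE8A  [4 reads]
#1 VA=0xA048361B3F9 (r,kernel):
  lvl0: tbl 0x12, slot 20 ⇒ 0x1F007 (P1/RW1/US1/PS0)
  lvl1: tbl 0x1F, slot 18 ⇒ 0x20007 (P1/RW1/US1/PS0)
  lvl2: tbl 0x20, slot 27 ⇒ 0x24007 (P1/RW1/US1/PS0)
  lvl3: tbl 0x24, slot 27 ⇒ 0x2F002 (P0/RW1/US0/PS0)
  ⇒ fault: PAGE_NOT_PRESENT  — 4 lookups
#2 VA=0x48741C10E3F (r,kernel):
  lvl0: tbl 0x12, slot 9 ⇒ 0x26007 (P1/RW1/US1/PS0)
  lvl1: tbl 0x26, slot 29 ⇒ 0x28007 (P1/RW1/US1/PS0)
  lvl2: tbl 0x28, slot 14 ⇒ 0x2A007 (P1/RW1/US1/PS0)
  lvl3: tbl 0x2A, slot 16 ⇒ 0x2C007 (P1/RW1/US1/PS0)
  ⇒ phys 0x2CE3F  [4 reads]
#3 VA=0x4004200451F (r,kernel):
  lvl0: tbl 0x12, slot 8 ⇒ 0x30007 (P1/RW1/US1/PS0)
  lvl1: tbl 0x30, slot 1 ⇒ 0x34007 (P1/RW1/US1/PS0)
  lvl2: tbl 0x34, slot 16 ⇒ 0x35007 (P1/RW1/US1/PS0)
  lvl3: tbl 0x35, slot 4 ⇒ 0x36007 (P1/RW1/US1/PS0)
  ⇒ phys 0x3651F  [4 reads]

Access #1 fault: PAGE_NOT_PRESENT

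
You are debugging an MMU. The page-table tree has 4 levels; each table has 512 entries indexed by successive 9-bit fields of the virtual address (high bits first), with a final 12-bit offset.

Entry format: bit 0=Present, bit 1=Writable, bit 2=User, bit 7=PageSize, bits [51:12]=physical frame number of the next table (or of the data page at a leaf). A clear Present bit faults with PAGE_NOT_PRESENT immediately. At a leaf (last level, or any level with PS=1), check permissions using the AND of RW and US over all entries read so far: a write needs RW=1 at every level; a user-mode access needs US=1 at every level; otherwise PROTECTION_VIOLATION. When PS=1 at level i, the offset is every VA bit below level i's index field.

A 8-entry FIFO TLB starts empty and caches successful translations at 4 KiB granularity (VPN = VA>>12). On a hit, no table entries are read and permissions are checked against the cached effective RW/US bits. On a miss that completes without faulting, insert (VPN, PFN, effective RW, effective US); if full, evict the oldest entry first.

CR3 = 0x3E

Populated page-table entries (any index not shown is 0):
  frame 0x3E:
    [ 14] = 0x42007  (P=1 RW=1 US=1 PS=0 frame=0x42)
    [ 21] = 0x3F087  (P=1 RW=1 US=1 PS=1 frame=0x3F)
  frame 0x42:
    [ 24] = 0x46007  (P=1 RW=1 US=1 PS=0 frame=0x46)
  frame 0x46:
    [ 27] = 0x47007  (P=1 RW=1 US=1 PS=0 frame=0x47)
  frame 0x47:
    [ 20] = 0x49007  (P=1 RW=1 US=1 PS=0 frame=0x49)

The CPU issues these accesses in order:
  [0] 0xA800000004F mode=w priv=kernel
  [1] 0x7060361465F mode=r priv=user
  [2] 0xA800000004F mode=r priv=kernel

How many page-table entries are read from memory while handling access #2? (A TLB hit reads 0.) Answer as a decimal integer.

Walk each access:
#0 VA=0xA800000004F (w,kernel):
  L0 @0x3E[21] → 0x3F087  P=1,RW=1,US=1,PS=1
  ✓ 0x3F04F (huge @L0)  — 1 lookups
#1 VA=0x7060361465F (r,user):
  L0 @0x3E[14] → 0x42007  P=1,RW=1,US=1,PS=0
  L1 @0x42[24] → 0x46007  P=1,RW=1,US=1,PS=0
  L2 @0x46[27] → 0x47007  P=1,RW=1,US=1,PS=0
  L3 @0x47[20] → 0x49007  P=1,RW=1,US=1,PS=0
  ✓ 0x4965F  — 4 lookups
#2 VA=0xA800000004F (r,kernel):
  TLB hit vpn=0xA8000000 → PA=0x3F04F

Entries read for #2: 0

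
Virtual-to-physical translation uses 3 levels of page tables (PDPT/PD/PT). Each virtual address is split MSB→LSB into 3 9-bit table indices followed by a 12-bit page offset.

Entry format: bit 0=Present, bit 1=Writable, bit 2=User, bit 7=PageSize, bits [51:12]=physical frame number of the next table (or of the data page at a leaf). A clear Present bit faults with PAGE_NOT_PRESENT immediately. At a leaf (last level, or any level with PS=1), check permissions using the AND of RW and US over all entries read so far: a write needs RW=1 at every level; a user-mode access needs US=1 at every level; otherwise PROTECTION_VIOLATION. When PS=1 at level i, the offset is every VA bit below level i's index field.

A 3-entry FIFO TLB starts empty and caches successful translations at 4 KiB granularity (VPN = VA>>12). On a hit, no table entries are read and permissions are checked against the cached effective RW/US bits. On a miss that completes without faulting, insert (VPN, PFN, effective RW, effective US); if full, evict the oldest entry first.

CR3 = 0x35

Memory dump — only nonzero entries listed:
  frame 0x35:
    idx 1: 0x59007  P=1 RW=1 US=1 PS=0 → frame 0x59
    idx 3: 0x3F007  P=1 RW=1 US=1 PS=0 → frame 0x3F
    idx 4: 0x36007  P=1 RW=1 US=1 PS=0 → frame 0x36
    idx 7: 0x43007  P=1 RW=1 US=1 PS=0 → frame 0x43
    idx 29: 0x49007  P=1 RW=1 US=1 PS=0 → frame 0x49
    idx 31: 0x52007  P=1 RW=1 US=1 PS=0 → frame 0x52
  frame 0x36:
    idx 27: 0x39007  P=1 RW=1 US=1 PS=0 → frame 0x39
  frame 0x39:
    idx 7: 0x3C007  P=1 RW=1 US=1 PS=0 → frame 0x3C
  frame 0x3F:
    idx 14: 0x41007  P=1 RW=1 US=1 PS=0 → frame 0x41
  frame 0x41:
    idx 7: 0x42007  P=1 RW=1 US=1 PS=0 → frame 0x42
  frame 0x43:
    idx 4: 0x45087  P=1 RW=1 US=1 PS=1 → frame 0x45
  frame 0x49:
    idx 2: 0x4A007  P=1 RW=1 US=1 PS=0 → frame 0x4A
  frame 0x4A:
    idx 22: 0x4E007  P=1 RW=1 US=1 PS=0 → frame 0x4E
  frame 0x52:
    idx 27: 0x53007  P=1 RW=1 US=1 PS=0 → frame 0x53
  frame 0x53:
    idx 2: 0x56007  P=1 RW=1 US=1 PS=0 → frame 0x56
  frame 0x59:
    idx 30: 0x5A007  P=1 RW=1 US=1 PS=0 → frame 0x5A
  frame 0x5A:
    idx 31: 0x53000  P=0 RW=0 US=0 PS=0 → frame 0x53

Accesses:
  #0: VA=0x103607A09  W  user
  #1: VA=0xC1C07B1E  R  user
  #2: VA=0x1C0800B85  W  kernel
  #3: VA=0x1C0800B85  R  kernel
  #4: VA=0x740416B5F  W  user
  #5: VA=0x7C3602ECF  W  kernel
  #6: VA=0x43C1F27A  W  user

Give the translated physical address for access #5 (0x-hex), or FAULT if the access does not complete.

Trace:
#0 VA=0x103607A09 (w,user):
  lvl0: tbl 0x35, slot 4 ⇒ 0x36007 (P1/RW1/US1/PS0)
  lvl1: tbl 0x36, slot 27 ⇒ 0x39007 (P1/RW1/US1/PS0)
  lvl2: tbl 0x39, slot 7 ⇒ 0x3C007 (P1/RW1/US1/PS0)
  ✓ 0x3CA09  — 3 lookups
#1 VA=0xC1C07B1E (r,user):
  lvl0: tbl 0x35, slot 3 ⇒ 0x3F007 (P1/RW1/US1/PS0)
  lvl1: tbl 0x3F, slot 14 ⇒ 0x41007 (P1/RW1/US1/PS0)
  lvl2: tbl 0x41, slot 7 ⇒ 0x42007 (P1/RW1/US1/PS0)
  ✓ 0x42B1E  — 3 lookups
#2 VA=0x1C0800B85 (w,kernel):
  lvl0: tbl 0x35, slot 7 ⇒ 0x43007 (P1/RW1/US1/PS0)
  lvl1: tbl 0x43, slot 4 ⇒ 0x45087 (P1/RW1/US1/PS1)
  ✓ 0x45B85 (huge @L1)  — 2 lookups
#3 VA=0x1C0800B85 (r,kernel):
  TLB hit vpn=0x1C0800 → PA=0x45B85
#4 VA=0x740416B5F (w,user):
  lvl0: tbl 0x35, slot 29 ⇒ 0x49007 (P1/RW1/US1/PS0)
  lvl1: tbl 0x49, slot 2 ⇒ 0x4A007 (P1/RW1/US1/PS0)
  lvl2: tbl 0x4A, slot 22 ⇒ 0x4E007 (P1/RW1/US1/PS0)
  ✓ 0x4EB5F  — 3 lookups
#5 VA=0x7C3602ECF (w,kernel):
  lvl0: tbl 0x35, slot 31 ⇒ 0x52007 (P1/RW1/US1/PS0)
  lvl1: tbl 0x52, slot 27 ⇒ 0x53007 (P1/RW1/US1/PS0)
  lvl2: tbl 0x53, slot 2 ⇒ 0x56007 (P1/RW1/US1/PS0)
  ✓ 0x56ECF  — 3 lookups
#6 VA=0x43C1F27A (w,user):
  lvl0: tbl 0x35, slot 1 ⇒ 0x59007 (P1/RW1/US1/PS0)
  lvl1: tbl 0x59, slot 30 ⇒ 0x5A007 (P1/RW1/US1/PS0)
  lvl2: tbl 0x5A, slot 31 ⇒ 0x53000 (P0/RW0/US0/PS0)
  ✗ PAGE_NOT_PRESENT  [3 reads]

Access #5 PA: 0x56ECF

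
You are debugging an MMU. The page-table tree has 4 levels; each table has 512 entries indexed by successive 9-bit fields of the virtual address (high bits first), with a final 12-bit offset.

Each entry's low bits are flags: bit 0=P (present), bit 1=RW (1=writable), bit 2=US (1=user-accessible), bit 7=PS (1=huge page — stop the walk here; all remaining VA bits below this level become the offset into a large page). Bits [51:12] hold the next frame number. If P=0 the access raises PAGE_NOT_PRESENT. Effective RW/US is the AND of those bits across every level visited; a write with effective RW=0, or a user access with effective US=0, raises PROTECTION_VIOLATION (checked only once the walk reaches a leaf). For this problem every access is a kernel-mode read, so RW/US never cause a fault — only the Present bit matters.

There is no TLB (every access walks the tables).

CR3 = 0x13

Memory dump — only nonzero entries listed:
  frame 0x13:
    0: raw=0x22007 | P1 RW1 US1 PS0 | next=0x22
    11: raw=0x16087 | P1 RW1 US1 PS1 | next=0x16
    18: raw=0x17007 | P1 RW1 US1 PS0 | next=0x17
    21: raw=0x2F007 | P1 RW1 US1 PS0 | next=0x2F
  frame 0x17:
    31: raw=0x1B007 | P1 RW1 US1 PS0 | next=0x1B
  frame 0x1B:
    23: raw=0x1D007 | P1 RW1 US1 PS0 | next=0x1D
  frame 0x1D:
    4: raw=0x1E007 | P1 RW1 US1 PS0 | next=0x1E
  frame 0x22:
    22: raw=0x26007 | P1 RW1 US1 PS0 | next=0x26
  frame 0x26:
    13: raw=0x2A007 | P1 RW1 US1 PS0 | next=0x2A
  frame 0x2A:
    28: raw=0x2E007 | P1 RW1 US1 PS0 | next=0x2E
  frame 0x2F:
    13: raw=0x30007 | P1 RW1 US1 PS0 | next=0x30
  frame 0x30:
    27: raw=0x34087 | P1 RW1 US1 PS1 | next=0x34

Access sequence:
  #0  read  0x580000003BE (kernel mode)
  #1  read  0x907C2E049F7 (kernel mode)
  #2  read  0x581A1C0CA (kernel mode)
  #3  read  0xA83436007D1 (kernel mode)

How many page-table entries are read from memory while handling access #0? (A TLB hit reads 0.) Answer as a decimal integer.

Per-access translation:
#0 VA=0x580000003BE (r,kernel):
  L0: frame=0x13 idx=11 entry=0x16087 [P=1 RW=1 US=1 PS=1]
  ⇒ phys 0x163BE (huge @L0)  [1 reads]
#1 VA=0x907C2E049F7 (r,kernel):
  L0: frame=0x13 idx=18 entry=0x17007 [P=1 RW=1 US=1 PS=0]
  L1: frame=0x17 idx=31 entry=0x1B007 [P=1 RW=1 US=1 PS=0]
  L2: frame=0x1B idx=23 entry=0x1D007 [P=1 RW=1 US=1 PS=0]
  L3: frame=0x1D idx=4 entry=0x1E007 [P=1 RW=1 US=1 PS=0]
  ⇒ phys 0x1E9F7  [4 reads]
#2 VA=0x581A1C0CA (r,kernel):
  L0: frame=0x13 idx=0 entry=0x22007 [P=1 RW=1 US=1 PS=0]
  L1: frame=0x22 idx=22 entry=0x26007 [P=1 RW=1 US=1 PS=0]
  L2: frame=0x26 idx=13 entry=0x2A007 [P=1 RW=1 US=1 PS=0]
  L3: frame=0x2A idx=28 entry=0x2E007 [P=1 RW=1 US=1 PS=0]
  ⇒ phys 0x2E0CA  [4 reads]
#3 VA=0xA83436007D1 (r,kernel):
  L0: frame=0x13 idx=21 entry=0x2F007 [P=1 RW=1 US=1 PS=0]
  L1: frame=0x2F idx=13 entry=0x30007 [P=1 RW=1 US=1 PS=0]
  L2: frame=0x30 idx=27 entry=0x34087 [P=1 RW=1 US=1 PS=1]
  ⇒ phys 0x347D1 (huge @L2)  [3 reads]

Entries read for #0: 1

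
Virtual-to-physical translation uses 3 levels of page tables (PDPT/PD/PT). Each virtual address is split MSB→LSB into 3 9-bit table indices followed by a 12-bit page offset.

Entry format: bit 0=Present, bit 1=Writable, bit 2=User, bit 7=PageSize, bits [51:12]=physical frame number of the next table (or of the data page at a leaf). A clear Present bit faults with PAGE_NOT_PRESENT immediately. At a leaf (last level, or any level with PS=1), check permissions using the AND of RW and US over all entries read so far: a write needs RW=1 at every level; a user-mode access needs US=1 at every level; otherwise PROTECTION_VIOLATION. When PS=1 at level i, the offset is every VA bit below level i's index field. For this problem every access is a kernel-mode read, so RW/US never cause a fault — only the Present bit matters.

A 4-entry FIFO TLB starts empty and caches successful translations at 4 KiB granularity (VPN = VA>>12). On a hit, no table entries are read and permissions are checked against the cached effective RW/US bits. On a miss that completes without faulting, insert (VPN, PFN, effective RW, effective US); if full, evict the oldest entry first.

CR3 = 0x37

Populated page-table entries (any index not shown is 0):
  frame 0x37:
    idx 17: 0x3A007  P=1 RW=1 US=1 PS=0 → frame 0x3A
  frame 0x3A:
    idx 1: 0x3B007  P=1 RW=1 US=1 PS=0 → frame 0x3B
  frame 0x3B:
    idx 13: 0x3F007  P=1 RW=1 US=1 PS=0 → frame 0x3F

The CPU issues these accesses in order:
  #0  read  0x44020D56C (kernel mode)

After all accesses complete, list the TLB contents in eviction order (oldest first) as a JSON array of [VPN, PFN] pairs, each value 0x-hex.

Walk each access:
#0 VA=0x44020D56C (r,kernel):
  lvl0: tbl 0x37, slot 17 ⇒ 0x3A007 (P1/RW1/US1/PS0)
  lvl1: tbl 0x3A, slot 1 ⇒ 0x3B007 (P1/RW1/US1/PS0)
  lvl2: tbl 0x3B, slot 13 ⇒ 0x3F007 (P1/RW1/US1/PS0)
  ⇒ phys 0x3F56C  [3 reads]

TLB: [["0x44020D", "0x3F"]]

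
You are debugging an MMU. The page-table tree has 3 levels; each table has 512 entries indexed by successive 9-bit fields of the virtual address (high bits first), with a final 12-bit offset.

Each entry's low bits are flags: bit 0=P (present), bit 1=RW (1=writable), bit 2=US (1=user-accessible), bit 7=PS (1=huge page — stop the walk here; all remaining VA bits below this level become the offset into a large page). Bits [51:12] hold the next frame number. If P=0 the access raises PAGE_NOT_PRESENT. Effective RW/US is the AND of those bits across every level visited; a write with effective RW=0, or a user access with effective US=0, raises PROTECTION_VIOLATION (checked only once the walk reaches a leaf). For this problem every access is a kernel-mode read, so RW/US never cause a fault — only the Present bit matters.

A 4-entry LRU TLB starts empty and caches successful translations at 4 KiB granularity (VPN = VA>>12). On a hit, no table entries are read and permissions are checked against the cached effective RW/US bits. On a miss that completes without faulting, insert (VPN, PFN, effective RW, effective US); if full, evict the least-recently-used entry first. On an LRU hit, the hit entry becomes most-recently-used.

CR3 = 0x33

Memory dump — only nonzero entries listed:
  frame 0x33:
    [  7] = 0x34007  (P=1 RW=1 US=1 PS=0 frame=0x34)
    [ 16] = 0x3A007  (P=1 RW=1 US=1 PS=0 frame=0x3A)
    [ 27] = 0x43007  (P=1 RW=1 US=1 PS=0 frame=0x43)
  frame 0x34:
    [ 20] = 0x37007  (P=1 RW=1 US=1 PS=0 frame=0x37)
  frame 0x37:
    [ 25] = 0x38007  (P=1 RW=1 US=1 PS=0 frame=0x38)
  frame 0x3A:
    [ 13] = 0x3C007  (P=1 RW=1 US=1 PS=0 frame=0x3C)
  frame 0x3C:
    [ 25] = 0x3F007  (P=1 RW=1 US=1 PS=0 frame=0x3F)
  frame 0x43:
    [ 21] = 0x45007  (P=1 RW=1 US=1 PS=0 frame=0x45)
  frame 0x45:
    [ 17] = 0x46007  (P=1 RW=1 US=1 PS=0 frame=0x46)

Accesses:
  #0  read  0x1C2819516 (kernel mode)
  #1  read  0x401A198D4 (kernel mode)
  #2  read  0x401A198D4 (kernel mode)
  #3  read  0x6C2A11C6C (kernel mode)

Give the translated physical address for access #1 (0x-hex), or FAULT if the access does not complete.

Trace:
#0 VA=0x1C2819516 (r,kernel):
  lvl0: tbl 0x33, slot 7 ⇒ 0x34007 (P1/RW1/US1/PS0)
  lvl1: tbl 0x34, slot 20 ⇒ 0x37007 (P1/RW1/US1/PS0)
  lvl2: tbl 0x37, slot 25 ⇒ 0x38007 (P1/RW1/US1/PS0)
  → PA=0x38516  (3 entries read)
#1 VA=0x401A198D4 (r,kernel):
  lvl0: tbl 0x33, slot 16 ⇒ 0x3A007 (P1/RW1/US1/PS0)
  lvl1: tbl 0x3A, slot 13 ⇒ 0x3C007 (P1/RW1/US1/PS0)
  lvl2: tbl 0x3C, slot 25 ⇒ 0x3F007 (P1/RW1/US1/PS0)
  → PA=0x3F8D4  (3 entries read)
#2 VA=0x401A198D4 (r,kernel):
  TLB hit vpn=0x401A19 → PA=0x3F8D4
#3 VA=0x6C2A11C6C (r,kernel):
  lvl0: tbl 0x33, slot 27 ⇒ 0x43007 (P1/RW1/US1/PS0)
  lvl1: tbl 0x43, slot 21 ⇒ 0x45007 (P1/RW1/US1/PS0)
  lvl2: tbl 0x45, slot 17 ⇒ 0x46007 (P1/RW1/US1/PS0)
  → PA=0x46C6C  (3 entries read)

Access #1 PA: 0x3F8D4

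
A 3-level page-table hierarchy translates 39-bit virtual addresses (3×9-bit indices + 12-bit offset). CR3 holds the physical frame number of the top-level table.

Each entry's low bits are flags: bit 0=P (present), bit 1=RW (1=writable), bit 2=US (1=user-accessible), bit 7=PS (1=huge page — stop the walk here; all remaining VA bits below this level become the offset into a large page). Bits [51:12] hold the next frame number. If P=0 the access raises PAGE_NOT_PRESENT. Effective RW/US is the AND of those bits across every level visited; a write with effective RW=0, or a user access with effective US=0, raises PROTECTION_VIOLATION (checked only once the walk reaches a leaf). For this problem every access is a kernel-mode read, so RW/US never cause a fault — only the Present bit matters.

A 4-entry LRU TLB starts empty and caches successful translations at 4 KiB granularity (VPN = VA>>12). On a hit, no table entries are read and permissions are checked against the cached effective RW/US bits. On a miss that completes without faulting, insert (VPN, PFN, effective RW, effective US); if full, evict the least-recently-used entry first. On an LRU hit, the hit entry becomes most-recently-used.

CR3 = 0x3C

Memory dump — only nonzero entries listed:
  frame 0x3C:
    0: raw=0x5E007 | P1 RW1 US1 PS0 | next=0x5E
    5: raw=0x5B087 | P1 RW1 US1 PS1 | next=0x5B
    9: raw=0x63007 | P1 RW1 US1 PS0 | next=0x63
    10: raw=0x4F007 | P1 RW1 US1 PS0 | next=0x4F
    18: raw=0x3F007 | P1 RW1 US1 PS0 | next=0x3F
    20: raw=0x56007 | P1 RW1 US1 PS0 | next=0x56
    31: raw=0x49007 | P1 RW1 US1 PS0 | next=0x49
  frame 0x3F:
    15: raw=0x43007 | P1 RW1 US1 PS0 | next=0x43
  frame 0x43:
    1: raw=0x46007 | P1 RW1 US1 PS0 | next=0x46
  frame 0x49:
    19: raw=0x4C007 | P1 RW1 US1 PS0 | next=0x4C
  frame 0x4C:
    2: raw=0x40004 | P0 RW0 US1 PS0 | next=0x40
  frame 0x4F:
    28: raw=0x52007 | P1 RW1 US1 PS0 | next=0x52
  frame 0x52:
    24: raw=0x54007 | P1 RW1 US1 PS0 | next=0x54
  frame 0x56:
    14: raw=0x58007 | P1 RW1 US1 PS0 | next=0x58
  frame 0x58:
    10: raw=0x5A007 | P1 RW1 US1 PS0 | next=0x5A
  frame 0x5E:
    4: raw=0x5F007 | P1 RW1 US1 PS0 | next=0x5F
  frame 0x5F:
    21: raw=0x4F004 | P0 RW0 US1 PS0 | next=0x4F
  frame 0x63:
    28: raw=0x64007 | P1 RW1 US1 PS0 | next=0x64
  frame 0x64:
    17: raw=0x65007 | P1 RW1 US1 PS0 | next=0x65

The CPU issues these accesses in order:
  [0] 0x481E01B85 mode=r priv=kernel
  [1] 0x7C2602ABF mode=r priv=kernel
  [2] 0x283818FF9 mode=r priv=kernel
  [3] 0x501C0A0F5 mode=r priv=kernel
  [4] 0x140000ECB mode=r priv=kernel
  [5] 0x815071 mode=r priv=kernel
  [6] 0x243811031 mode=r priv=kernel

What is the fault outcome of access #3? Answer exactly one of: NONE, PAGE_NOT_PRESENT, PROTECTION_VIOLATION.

Trace:
#0 VA=0x481E01B85 (r,kernel):
  lvl0: tbl 0x3C, slot 18 ⇒ 0x3F007 (P1/RW1/US1/PS0)
  lvl1: tbl 0x3F, slot 15 ⇒ 0x43007 (P1/RW1/US1/PS0)
  lvl2: tbl 0x43, slot 1 ⇒ 0x46007 (P1/RW1/US1/PS0)
  ⇒ phys 0x46B85  [3 reads]
#1 VA=0x7C2602ABF (r,kernel):
  lvl0: tbl 0x3C, slot 31 ⇒ 0x49007 (P1/RW1/US1/PS0)
  lvl1: tbl 0x49, slot 19 ⇒ 0x4C007 (P1/RW1/US1/PS0)
  lvl2: tbl 0x4C, slot 2 ⇒ 0x40004 (P0/RW0/US1/PS0)
  ✗ PAGE_NOT_PRESENT  [3 reads]
#2 VA=0x283818FF9 (r,kernel):
  lvl0: tbl 0x3C, slot 10 ⇒ 0x4F007 (P1/RW1/US1/PS0)
  lvl1: tbl 0x4F, slot 28 ⇒ 0x52007 (P1/RW1/US1/PS0)
  lvl2: tbl 0x52, slot 24 ⇒ 0x54007 (P1/RW1/US1/PS0)
  ⇒ phys 0x54FF9  [3 reads]
#3 VA=0x501C0A0F5 (r,kernel):
  lvl0: tbl 0x3C, slot 20 ⇒ 0x56007 (P1/RW1/US1/PS0)
  lvl1: tbl 0x56, slot 14 ⇒ 0x58007 (P1/RW1/US1/PS0)
  lvl2: tbl 0x58, slot 10 ⇒ 0x5A007 (P1/RW1/US1/PS0)
  ⇒ phys 0x5A0F5  [3 reads]
#4 VA=0x140000ECB (r,kernel):
  lvl0: tbl 0x3C, slot 5 ⇒ 0x5B087 (P1/RW1/US1/PS1)
  ⇒ phys 0x5BECB (huge @L0)  [1 reads]
#5 VA=0x815071 (r,kernel):
  lvl0: tbl 0x3C, slot 0 ⇒ 0x5E007 (P1/RW1/US1/PS0)
  lvl1: tbl 0x5E, slot 4 ⇒ 0x5F007 (P1/RW1/US1/PS0)
  lvl2: tbl 0x5F, slot 21 ⇒ 0x4F004 (P0/RW0/US1/PS0)
  ✗ PAGE_NOT_PRESENT  [3 reads]
#6 VA=0x243811031 (r,kernel):
  lvl0: tbl 0x3C, slot 9 ⇒ 0x63007 (P1/RW1/US1/PS0)
  lvl1: tbl 0x63, slot 28 ⇒ 0x64007 (P1/RW1/US1/PS0)
  lvl2: tbl 0x64, slot 17 ⇒ 0x65007 (P1/RW1/US1/PS0)
  ⇒ phys 0x65031  [3 reads]

Access #3 fault: NONE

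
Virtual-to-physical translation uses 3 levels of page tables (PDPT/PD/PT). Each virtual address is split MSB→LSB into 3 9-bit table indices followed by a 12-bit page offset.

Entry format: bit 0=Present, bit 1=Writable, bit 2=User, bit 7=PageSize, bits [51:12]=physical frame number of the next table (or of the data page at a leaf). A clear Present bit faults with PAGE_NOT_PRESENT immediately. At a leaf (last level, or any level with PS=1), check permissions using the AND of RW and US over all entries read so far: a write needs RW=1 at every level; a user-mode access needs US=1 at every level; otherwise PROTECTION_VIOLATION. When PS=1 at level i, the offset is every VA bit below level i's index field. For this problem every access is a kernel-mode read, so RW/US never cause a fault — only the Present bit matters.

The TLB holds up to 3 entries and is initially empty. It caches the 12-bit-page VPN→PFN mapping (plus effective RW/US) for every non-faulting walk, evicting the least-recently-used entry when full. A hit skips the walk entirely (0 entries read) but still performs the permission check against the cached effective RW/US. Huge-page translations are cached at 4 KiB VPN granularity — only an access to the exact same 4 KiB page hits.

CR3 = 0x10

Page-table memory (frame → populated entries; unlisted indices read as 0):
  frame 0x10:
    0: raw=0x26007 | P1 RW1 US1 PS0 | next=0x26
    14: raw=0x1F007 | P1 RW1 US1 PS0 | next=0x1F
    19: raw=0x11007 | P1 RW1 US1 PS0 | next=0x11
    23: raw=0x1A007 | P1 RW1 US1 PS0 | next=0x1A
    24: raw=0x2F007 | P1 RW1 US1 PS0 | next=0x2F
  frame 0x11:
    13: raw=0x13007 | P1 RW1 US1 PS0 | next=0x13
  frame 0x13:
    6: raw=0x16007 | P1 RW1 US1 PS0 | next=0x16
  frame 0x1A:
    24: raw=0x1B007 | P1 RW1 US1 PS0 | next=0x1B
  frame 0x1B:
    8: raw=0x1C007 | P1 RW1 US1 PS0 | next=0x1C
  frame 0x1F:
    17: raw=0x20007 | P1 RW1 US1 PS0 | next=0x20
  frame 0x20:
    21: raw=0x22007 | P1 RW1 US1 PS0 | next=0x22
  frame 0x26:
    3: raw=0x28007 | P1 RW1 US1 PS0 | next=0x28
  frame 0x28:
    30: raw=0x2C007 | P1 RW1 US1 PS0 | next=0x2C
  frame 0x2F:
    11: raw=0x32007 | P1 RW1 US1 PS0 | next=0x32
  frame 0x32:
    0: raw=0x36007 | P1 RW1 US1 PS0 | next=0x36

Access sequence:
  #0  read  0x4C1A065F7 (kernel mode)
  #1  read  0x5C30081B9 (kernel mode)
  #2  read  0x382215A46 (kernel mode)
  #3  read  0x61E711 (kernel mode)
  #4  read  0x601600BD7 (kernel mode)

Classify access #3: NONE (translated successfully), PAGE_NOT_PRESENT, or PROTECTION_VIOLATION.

Per-access translation:
#0 VA=0x4C1A065F7 (r,kernel):
  L0 @0x10[19] → 0x11007  P=1,RW=1,US=1,PS=0
  L1 @0x11[13] → 0x13007  P=1,RW=1,US=1,PS=0
  L2 @0x13[6] → 0x16007  P=1,RW=1,US=1,PS=0
  ✓ 0x165F7  — 3 lookups
#1 VA=0x5C30081B9 (r,kernel):
  L0 @0x10[23] → 0x1A007  P=1,RW=1,US=1,PS=0
  L1 @0x1A[24] → 0x1B007  P=1,RW=1,US=1,PS=0
  L2 @0x1B[8] → 0x1C007  P=1,RW=1,US=1,PS=0
  ✓ 0x1C1B9  — 3 lookups
#2 VA=0x382215A46 (r,kernel):
  L0 @0x10[14] → 0x1F007  P=1,RW=1,US=1,PS=0
  L1 @0x1F[17] → 0x20007  P=1,RW=1,US=1,PS=0
  L2 @0x20[21] → 0x22007  P=1,RW=1,US=1,PS=0
  ✓ 0x22A46  — 3 lookups
#3 VA=0x61E711 (r,kernel):
  L0 @0x10[0] → 0x26007  P=1,RW=1,US=1,PS=0
  L1 @0x26[3] → 0x28007  P=1,RW=1,US=1,PS=0
  L2 @0x28[30] → 0x2C007  P=1,RW=1,US=1,PS=0
  ✓ 0x2C711  — 3 lookups
#4 VA=0x601600BD7 (r,kernel):
  L0 @0x10[24] → 0x2F007  P=1,RW=1,US=1,PS=0
  L1 @0x2F[11] → 0x32007  P=1,RW=1,US=1,PS=0
  L2 @0x32[0] → 0x36007  P=1,RW=1,US=1,PS=0
  ✓ 0x36BD7  — 3 lookups

Access #3 fault: NONE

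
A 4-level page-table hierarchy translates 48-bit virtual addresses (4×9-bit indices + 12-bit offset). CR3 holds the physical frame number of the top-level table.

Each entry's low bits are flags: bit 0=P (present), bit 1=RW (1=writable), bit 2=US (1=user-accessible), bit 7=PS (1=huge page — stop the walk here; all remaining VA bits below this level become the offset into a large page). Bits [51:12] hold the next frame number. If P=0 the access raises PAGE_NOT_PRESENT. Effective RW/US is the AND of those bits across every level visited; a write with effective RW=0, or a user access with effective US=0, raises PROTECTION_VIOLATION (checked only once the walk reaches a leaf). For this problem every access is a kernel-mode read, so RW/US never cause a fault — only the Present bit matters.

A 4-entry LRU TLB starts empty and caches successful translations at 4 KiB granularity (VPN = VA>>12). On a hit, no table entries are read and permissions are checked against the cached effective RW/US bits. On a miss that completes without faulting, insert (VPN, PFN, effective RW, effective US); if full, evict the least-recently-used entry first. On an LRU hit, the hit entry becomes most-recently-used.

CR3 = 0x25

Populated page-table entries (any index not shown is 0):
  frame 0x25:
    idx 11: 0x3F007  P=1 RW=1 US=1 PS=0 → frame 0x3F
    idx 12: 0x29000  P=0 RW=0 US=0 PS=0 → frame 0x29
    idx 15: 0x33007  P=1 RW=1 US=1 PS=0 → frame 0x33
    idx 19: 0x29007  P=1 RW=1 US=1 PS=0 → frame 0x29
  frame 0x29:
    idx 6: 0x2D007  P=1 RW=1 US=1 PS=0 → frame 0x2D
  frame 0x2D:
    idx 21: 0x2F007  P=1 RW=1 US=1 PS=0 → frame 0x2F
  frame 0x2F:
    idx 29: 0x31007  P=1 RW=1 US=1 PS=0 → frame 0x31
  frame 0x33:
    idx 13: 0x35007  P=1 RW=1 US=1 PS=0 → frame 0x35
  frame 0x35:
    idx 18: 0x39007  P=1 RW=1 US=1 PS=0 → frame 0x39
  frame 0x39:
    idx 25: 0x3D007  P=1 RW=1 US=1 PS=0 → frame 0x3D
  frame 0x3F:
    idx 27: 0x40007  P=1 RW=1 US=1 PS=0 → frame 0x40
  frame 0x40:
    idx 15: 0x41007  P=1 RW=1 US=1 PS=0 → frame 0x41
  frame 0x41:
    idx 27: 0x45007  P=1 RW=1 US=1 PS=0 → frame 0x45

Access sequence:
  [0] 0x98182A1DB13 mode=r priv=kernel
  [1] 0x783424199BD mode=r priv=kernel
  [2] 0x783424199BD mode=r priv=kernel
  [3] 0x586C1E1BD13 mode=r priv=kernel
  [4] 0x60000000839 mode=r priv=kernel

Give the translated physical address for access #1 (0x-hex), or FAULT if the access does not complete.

Walk each access:
#0 VA=0x98182A1DB13 (r,kernel):
  L0: frame=0x25 idx=19 entry=0x29007 [P=1 RW=1 US=1 PS=0]
  L1: frame=0x29 idx=6 entry=0x2D007 [P=1 RW=1 US=1 PS=0]
  L2: frame=0x2D idx=21 entry=0x2F007 [P=1 RW=1 US=1 PS=0]
  L3: frame=0x2F idx=29 entry=0x31007 [P=1 RW=1 US=1 PS=0]
  → PA=0x31B13  (4 entries read)
#1 VA=0x783424199BD (r,kernel):
  L0: frame=0x25 idx=15 entry=0x33007 [P=1 RW=1 US=1 PS=0]
  L1: frame=0x33 idx=13 entry=0x35007 [P=1 RW=1 US=1 PS=0]
  L2: frame=0x35 idx=18 entry=0x39007 [P=1 RW=1 US=1 PS=0]
  L3: frame=0x39 idx=25 entry=0x3D007 [P=1 RW=1 US=1 PS=0]
  → PA=0x3D9BD  (4 entries read)
#2 VA=0x783424199BD (r,kernel):
  TLB hit vpn=0x78342419 → PA=0x3D9BD
#3 VA=0x586C1E1BD13 (r,kernel):
  L0: frame=0x25 idx=11 entry=0x3F007 [P=1 RW=1 US=1 PS=0]
  L1: frame=0x3F idx=27 entry=0x40007 [P=1 RW=1 US=1 PS=0]
  L2: frame=0x40 idx=15 entry=0x41007 [P=1 RW=1 US=1 PS=0]
  L3: frame=0x41 idx=27 entry=0x45007 [P=1 RW=1 US=1 PS=0]
  → PA=0x45D13  (4 entries read)
#4 VA=0x60000000839 (r,kernel):
  L0: frame=0x25 idx=12 entry=0x29000 [P=0 RW=0 US=0 PS=0]
  → PAGE_NOT_PRESENT  (1 entries read)

Access #1 PA: 0x3D9BD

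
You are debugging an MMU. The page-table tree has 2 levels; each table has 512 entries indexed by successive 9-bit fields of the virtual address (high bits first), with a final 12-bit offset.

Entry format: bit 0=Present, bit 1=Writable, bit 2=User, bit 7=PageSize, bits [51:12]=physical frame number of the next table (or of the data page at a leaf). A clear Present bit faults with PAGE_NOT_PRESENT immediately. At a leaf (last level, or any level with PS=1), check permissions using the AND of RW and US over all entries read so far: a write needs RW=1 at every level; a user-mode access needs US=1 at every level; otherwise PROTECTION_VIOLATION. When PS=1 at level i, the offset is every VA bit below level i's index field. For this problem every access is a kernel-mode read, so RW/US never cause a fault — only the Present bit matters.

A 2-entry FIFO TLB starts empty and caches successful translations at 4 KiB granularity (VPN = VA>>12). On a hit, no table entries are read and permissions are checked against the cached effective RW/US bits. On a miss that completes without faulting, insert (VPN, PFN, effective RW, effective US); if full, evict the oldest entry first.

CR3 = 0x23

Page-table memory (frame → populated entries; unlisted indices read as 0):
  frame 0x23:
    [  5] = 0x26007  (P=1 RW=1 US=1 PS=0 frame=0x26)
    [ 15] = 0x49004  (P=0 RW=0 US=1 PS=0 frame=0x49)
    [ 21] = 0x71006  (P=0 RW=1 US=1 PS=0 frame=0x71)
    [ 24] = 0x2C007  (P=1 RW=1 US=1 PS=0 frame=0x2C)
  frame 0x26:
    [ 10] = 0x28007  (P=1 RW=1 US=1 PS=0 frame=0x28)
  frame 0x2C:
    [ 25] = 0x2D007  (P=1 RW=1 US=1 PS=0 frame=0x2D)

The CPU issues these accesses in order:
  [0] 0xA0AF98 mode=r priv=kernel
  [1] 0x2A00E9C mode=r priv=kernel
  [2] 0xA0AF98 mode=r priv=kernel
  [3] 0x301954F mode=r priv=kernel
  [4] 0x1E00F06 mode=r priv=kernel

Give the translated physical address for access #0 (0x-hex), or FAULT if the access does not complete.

Walk each access:
#0 VA=0xA0AF98 (r,kernel):
  L0 @0x23[5] → 0x26007  P=1,RW=1,US=1,PS=0
  L1 @0x26[10] → 0x28007  P=1,RW=1,US=1,PS=0
  → PA=0x28F98  (2 entries read)
#1 VA=0x2A00E9C (r,kernel):
  L0 @0x23[21] → 0x71006  P=0,RW=1,US=1,PS=0
  → PAGE_NOT_PRESENT  (1 entries read)
#2 VA=0xA0AF98 (r,kernel):
  TLB hit vpn=0xA0A → PA=0x28F98
#3 VA=0x301954F (r,kernel):
  L0 @0x23[24] → 0x2C007  P=1,RW=1,US=1,PS=0
  L1 @0x2C[25] → 0x2D007  P=1,RW=1,US=1,PS=0
  → PA=0x2D54F  (2 entries read)
#4 VA=0x1E00F06 (r,kernel):
  L0 @0x23[15] → 0x49004  P=0,RW=0,US=1,PS=0
  → PAGE_NOT_PRESENT  (1 entries read)

Access #0 PA: 0x28F98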